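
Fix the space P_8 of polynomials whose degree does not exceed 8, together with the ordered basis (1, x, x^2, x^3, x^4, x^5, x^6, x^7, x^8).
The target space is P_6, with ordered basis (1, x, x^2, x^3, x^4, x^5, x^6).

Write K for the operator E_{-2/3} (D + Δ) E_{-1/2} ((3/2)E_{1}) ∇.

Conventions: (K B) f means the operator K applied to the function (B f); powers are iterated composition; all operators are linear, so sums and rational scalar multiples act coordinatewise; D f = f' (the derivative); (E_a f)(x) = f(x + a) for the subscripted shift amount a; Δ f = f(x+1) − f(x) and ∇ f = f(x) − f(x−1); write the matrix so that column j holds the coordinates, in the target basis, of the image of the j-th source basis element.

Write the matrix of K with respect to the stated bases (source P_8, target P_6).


image of 1: 0
image of x: 0
image of x^2: 6
image of x^3: 18x - 15/2
image of x^4: 36x^2 - 30x + 13
image of x^5: 60x^3 - 75x^2 + 65x - 595/36
image of x^6: 90x^4 - 150x^3 + 195x^2 - (595/6)x + 1709/72
image of x^7: 126x^5 - (525/2)x^4 + 455x^3 - (4165/12)x^2 + (11963/72)x - 26327/864
image of x^8: 168x^6 - 420x^5 + 910x^4 - (8330/9)x^3 + (11963/18)x^2 - (26327/108)x + 79315/1944
each image's coordinates form column j of the matrix

the matrix is [[0, 0, 6, -15/2, 13, -595/36, 1709/72, -26327/864, 79315/1944]; [0, 0, 0, 18, -30, 65, -595/6, 11963/72, -26327/108]; [0, 0, 0, 0, 36, -75, 195, -4165/12, 11963/18]; [0, 0, 0, 0, 0, 60, -150, 455, -8330/9]; [0, 0, 0, 0, 0, 0, 90, -525/2, 910]; [0, 0, 0, 0, 0, 0, 0, 126, -420]; [0, 0, 0, 0, 0, 0, 0, 0, 168]] (rows listed top to bottom)


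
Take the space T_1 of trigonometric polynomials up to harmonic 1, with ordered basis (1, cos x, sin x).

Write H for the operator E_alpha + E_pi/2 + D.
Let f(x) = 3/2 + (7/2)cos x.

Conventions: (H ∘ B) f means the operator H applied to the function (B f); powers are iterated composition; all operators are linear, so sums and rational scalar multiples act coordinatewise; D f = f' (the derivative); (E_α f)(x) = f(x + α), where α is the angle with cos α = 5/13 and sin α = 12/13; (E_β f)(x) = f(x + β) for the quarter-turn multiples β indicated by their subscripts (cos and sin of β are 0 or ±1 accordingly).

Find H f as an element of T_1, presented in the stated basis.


E_alpha f = 3/2 + (35/26)cos x - (42/13)sin x
E_pi/2 f = 3/2 - (7/2)sin x
D f = -(7/2)sin x
(E_alpha + E_pi/2 + D) f = 3 + (35/26)cos x - (133/13)sin x

the image equals g(x) = 3 + (35/26)cos x - (133/13)sin x


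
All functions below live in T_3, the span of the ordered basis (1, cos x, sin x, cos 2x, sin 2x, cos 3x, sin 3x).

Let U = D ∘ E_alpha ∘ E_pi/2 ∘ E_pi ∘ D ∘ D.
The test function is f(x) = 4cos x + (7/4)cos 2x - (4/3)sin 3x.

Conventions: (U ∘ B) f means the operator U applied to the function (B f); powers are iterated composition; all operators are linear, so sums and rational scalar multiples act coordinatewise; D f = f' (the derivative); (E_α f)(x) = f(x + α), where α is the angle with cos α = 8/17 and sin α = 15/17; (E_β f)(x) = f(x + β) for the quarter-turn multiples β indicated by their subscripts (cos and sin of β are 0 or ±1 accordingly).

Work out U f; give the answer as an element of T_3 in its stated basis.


the result is g(x) = -(32/17)cos x + (60/17)sin x - (3360/289)cos 2x + (2254/289)sin 2x + (17820/4913)cos 3x + (175968/4913)sin 3x

D f = -4sin x - (7/2)sin 2x - 4cos 3x
D D f = -4cos x - 7cos 2x + 12sin 3x
E_pi D D f = 4cos x - 7cos 2x - 12sin 3x
E_pi/2 (E_pi ∘ D ∘ D) f = -4sin x + 7cos 2x + 12cos 3x
E_alpha E_pi/2 (E_pi ∘ D ∘ D) f = -(60/17)cos x - (32/17)sin x - (1127/289)cos 2x - (1680/289)sin 2x - (58656/4913)cos 3x + (5940/4913)sin 3x
D (E_alpha ∘ E_pi/2) (E_pi ∘ D ∘ D) f = -(32/17)cos x + (60/17)sin x - (3360/289)cos 2x + (2254/289)sin 2x + (17820/4913)cos 3x + (175968/4913)sin 3x


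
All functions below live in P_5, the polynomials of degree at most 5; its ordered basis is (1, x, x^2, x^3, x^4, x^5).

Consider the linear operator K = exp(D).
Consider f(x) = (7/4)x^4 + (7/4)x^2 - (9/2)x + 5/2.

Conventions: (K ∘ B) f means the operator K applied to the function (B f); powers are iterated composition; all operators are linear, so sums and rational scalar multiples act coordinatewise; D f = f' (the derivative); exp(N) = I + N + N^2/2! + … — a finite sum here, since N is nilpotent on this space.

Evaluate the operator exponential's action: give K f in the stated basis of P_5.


order-1 term: 7x^3 + (7/2)x - 9/2
order-2 term: (21/2)x^2 + 7/4
order-3 term: 7x
order-4 term: 7/4
the series for exp(D) f terminates at order 4
exp(D) f = (7/4)x^4 + 7x^3 + (49/4)x^2 + 6x + 3/2

g(x) = (7/4)x^4 + 7x^3 + (49/4)x^2 + 6x + 3/2


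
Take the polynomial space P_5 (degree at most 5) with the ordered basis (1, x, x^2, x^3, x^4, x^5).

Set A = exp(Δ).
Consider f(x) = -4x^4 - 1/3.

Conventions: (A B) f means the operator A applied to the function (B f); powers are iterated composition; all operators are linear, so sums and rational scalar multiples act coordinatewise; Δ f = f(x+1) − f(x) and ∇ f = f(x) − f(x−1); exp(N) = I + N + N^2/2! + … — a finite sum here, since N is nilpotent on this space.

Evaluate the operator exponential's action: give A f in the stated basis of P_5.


order-1 term: -16x^3 - 24x^2 - 16x - 4
order-2 term: -24x^2 - 48x - 28
order-3 term: -16x - 24
order-4 term: -4
the series for exp(Δ) f terminates at order 4
exp(Δ) f = -4x^4 - 16x^3 - 48x^2 - 80x - 181/3

g(x) = -4x^4 - 16x^3 - 48x^2 - 80x - 181/3


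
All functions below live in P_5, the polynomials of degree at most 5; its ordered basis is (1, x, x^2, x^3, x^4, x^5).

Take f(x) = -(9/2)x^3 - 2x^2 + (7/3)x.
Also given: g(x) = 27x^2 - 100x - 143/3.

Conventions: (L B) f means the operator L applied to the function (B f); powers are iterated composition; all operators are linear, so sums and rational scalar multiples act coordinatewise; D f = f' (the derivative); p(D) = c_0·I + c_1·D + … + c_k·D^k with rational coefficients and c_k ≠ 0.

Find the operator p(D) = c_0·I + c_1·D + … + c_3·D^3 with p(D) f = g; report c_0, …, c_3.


D^0 f = -(9/2)x^3 - 2x^2 + (7/3)x
D^1 f = -(27/2)x^2 - 4x + 7/3
D^2 f = -27x - 4
D^3 f = -27
matching coefficients of g against c_0 f + c_1 Df + … from the top degree down determines the c_i
solution: c_0 = 0, c_1 = -2, c_2 = 4, c_3 = 1

c_0 = 0, c_1 = -2, c_2 = 4, c_3 = 1


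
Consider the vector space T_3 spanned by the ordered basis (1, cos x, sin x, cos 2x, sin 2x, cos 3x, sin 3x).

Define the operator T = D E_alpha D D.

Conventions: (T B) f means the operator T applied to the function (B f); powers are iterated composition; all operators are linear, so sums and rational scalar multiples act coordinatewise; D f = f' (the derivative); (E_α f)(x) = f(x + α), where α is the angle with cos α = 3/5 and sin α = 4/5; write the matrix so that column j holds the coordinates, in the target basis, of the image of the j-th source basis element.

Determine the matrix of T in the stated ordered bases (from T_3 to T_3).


the matrix is [[0, 0, 0, 0, 0, 0, 0]; [0, 4/5, -3/5, 0, 0, 0, 0]; [0, 3/5, 4/5, 0, 0, 0, 0]; [0, 0, 0, 192/25, 56/25, 0, 0]; [0, 0, 0, -56/25, 192/25, 0, 0]; [0, 0, 0, 0, 0, 1188/125, 3159/125]; [0, 0, 0, 0, 0, -3159/125, 1188/125]] (rows listed top to bottom)

image of 1: 0
image of cos x: (4/5)cos x + (3/5)sin x
image of sin x: -(3/5)cos x + (4/5)sin x
image of cos 2x: (192/25)cos 2x - (56/25)sin 2x
image of sin 2x: (56/25)cos 2x + (192/25)sin 2x
image of cos 3x: (1188/125)cos 3x - (3159/125)sin 3x
image of sin 3x: (3159/125)cos 3x + (1188/125)sin 3x
each image's coordinates form column j of the matrix


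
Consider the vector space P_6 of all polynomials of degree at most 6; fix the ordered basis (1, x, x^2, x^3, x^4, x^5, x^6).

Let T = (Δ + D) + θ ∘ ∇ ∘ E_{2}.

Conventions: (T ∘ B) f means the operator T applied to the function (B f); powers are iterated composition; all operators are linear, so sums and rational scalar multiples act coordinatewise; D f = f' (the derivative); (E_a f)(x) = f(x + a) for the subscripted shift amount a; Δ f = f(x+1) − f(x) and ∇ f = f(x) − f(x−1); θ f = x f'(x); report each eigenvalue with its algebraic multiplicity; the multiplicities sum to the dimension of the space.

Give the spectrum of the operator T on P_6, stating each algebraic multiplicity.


image of 1: 0
image of x: 2
image of x^2: 6x + 1
image of x^3: 12x^2 + 12x + 1
image of x^4: 20x^3 + 42x^2 + 32x + 1
image of x^5: 30x^4 + 100x^3 + 150x^2 + 80x + 1
image of x^6: 42x^5 + 195x^4 + 440x^3 + 465x^2 + 192x + 1
the matrix is upper triangular; its diagonal is (0, 0, 0, 0, 0, 0, 0)
for a triangular matrix the eigenvalues are the diagonal entries, with algebraic multiplicity their repetition count

λ = 0 (multiplicity 7)


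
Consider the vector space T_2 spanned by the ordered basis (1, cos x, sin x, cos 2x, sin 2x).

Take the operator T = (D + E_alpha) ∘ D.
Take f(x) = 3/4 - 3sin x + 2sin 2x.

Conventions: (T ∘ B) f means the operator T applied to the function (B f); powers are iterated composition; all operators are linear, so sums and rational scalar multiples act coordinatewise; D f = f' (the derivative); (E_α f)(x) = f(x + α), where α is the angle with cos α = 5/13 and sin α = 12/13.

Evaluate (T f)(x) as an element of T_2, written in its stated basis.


g(x) = -(15/13)cos x + (75/13)sin x - (476/169)cos 2x - (1832/169)sin 2x

D f = -3cos x + 4cos 2x
D D f = 3sin x - 8sin 2x
E_alpha D f = -(15/13)cos x + (36/13)sin x - (476/169)cos 2x - (480/169)sin 2x
(D + E_alpha) D f = -(15/13)cos x + (75/13)sin x - (476/169)cos 2x - (1832/169)sin 2x


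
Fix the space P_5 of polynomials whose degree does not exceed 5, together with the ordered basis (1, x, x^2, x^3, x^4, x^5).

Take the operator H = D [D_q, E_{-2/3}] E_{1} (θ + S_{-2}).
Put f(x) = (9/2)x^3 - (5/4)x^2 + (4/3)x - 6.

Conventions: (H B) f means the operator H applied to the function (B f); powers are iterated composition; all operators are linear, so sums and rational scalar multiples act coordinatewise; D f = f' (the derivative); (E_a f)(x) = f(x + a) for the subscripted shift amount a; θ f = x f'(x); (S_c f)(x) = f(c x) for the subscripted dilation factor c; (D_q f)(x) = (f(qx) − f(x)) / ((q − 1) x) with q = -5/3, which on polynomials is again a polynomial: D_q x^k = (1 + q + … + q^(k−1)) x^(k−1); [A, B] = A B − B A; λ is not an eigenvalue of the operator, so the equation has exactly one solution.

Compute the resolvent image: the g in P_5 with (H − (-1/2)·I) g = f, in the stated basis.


the image equals g(x) = 9x^3 - (5/2)x^2 + (8/3)x + 1084/3

write g with unknown coordinates in the stated basis and equate coefficients in (H − (-1/2)·I) g = f
solving from the highest basis element down gives g = 9x^3 - (5/2)x^2 + (8/3)x + 1084/3
check: H g = -560/3
so H g − (-1/2)·g = (9/2)x^3 - (5/4)x^2 + (4/3)x - 6 = f ✓


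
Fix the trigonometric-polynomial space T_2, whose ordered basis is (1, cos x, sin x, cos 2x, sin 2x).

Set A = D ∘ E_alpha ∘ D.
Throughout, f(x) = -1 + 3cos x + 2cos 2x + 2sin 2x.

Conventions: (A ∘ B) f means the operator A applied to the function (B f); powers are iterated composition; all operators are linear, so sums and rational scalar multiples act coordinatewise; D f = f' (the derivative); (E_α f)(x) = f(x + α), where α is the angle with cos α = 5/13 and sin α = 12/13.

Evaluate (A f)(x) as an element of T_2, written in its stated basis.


D f = -3sin x + 4cos 2x - 4sin 2x
E_alpha D f = -(36/13)cos x - (15/13)sin x - (956/169)cos 2x - (4/169)sin 2x
D (E_alpha ∘ D) f = -(15/13)cos x + (36/13)sin x - (8/169)cos 2x + (1912/169)sin 2x

g(x) = -(15/13)cos x + (36/13)sin x - (8/169)cos 2x + (1912/169)sin 2x


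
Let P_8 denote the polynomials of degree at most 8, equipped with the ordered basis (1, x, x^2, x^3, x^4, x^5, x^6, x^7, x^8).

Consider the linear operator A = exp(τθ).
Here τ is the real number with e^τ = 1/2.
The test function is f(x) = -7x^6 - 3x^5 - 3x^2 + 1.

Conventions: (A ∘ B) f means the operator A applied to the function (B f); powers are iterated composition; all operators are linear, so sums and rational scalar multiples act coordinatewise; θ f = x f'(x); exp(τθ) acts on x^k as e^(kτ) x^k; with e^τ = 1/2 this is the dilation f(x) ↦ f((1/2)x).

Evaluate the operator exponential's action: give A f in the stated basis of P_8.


exp(τθ) x^k = e^(kτ) x^k; with e^τ = 1/2 this sends x^k to (1/2)^k x^k
x^2 ↦ 1/4 x^2
x^5 ↦ 1/32 x^5
x^6 ↦ 1/64 x^6
applying this coordinatewise to f: exp(τθ) f = -(7/64)x^6 - (3/32)x^5 - (3/4)x^2 + 1

the result is g(x) = -(7/64)x^6 - (3/32)x^5 - (3/4)x^2 + 1


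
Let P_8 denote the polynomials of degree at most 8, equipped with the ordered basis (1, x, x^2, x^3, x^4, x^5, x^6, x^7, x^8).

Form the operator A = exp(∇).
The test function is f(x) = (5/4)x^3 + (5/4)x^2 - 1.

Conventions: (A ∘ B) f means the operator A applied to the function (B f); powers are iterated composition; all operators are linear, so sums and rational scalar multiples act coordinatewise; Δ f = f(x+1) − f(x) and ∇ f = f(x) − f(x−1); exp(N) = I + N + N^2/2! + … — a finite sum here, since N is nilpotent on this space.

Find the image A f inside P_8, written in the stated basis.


order-1 term: (15/4)x^2 - (5/4)x
order-2 term: (15/4)x - 5/2
order-3 term: 5/4
the series for exp(∇) f terminates at order 3
exp(∇) f = (5/4)x^3 + 5x^2 + (5/2)x - 9/4

g(x) = (5/4)x^3 + 5x^2 + (5/2)x - 9/4


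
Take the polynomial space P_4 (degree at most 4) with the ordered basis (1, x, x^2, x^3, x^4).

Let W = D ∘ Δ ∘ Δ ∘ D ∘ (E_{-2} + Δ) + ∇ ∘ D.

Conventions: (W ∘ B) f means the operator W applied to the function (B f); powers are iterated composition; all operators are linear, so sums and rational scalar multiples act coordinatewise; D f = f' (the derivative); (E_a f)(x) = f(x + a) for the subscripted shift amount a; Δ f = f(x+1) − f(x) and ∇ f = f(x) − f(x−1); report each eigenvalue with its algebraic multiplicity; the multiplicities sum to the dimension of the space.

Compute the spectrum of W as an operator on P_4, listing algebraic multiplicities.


λ = 0 (multiplicity 5)

image of 1: 0
image of x: 0
image of x^2: 2
image of x^3: 6x - 3
image of x^4: 12x^2 - 12x + 28
the matrix is upper triangular; its diagonal is (0, 0, 0, 0, 0)
for a triangular matrix the eigenvalues are the diagonal entries, with algebraic multiplicity their repetition count


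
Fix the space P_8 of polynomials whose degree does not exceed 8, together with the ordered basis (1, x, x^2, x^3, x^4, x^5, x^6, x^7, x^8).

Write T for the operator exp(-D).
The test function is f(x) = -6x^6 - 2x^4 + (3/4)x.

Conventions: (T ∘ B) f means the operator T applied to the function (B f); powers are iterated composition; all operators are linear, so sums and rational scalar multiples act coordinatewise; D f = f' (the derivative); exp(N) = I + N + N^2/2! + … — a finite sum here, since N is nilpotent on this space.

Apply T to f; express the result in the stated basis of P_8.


order-1 term: 36x^5 + 8x^3 - 3/4
order-2 term: -90x^4 - 12x^2
order-3 term: 120x^3 + 8x
order-4 term: -90x^2 - 2
order-5 term: 36x
order-6 term: -6
the series for exp(-D) f terminates at order 6
exp(-D) f = -6x^6 + 36x^5 - 92x^4 + 128x^3 - 102x^2 + (179/4)x - 35/4

the result is g(x) = -6x^6 + 36x^5 - 92x^4 + 128x^3 - 102x^2 + (179/4)x - 35/4


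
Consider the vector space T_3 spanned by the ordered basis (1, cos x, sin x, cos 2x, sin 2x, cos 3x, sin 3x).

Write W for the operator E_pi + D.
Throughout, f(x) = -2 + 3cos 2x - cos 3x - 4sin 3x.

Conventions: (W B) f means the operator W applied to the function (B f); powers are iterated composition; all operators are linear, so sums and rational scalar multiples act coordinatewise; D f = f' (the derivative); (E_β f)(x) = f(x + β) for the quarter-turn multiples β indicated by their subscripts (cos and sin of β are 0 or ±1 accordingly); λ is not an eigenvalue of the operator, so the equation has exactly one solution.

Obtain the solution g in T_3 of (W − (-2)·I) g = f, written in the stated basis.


write g with unknown coordinates in the stated basis and equate coefficients in (W − (-2)·I) g = f
solving from the highest basis element down gives g = -2/3 + (9/13)cos 2x + (6/13)sin 2x + (11/10)cos 3x - (7/10)sin 3x
check: W g = -2/3 + (21/13)cos 2x - (12/13)sin 2x - (16/5)cos 3x - (13/5)sin 3x
so W g − (-2)·g = -2 + 3cos 2x - cos 3x - 4sin 3x = f ✓

the result is g(x) = -2/3 + (9/13)cos 2x + (6/13)sin 2x + (11/10)cos 3x - (7/10)sin 3x


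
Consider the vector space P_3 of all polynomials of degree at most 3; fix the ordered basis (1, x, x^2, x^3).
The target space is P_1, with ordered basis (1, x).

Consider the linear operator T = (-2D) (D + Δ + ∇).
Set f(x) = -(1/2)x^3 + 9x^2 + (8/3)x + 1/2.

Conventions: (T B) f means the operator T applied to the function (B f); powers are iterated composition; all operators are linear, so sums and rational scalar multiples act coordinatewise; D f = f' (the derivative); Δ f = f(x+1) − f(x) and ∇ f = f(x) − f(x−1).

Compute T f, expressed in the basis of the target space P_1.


D f = -(3/2)x^2 + 18x + 8/3
Δ f = -(3/2)x^2 + (33/2)x + 67/6
∇ f = -(3/2)x^2 + (39/2)x - 41/6
(D + Δ + ∇) f = -(9/2)x^2 + 54x + 7
D (D + Δ + ∇) f = -9x + 54
(-2D) (D + Δ + ∇) f = 18x - 108

g(x) = 18x - 108


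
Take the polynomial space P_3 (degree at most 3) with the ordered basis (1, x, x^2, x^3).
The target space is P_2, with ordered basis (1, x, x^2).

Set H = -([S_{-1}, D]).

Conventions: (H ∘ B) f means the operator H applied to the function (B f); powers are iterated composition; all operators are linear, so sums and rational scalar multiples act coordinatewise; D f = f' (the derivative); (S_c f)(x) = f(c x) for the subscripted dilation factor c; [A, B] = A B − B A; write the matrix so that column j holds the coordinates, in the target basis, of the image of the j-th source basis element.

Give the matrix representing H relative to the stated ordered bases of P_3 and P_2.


image of 1: 0
image of x: -2
image of x^2: 4x
image of x^3: -6x^2
each image's coordinates form column j of the matrix

the matrix is [[0, -2, 0, 0]; [0, 0, 4, 0]; [0, 0, 0, -6]] (rows listed top to bottom)


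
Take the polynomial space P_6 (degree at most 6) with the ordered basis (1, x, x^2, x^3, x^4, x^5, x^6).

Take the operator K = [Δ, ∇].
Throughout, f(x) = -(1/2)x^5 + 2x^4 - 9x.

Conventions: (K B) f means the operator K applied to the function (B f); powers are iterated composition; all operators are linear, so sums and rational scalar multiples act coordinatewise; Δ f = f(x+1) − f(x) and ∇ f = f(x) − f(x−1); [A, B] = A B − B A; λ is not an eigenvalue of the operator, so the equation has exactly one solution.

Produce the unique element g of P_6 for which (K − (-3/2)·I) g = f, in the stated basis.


write g with unknown coordinates in the stated basis and equate coefficients in (K − (-3/2)·I) g = f
solving from the highest basis element down gives g = -(1/3)x^5 + (4/3)x^4 - 6x
check: K g = 0
so K g − (-3/2)·g = -(1/2)x^5 + 2x^4 - 9x = f ✓

the result is g(x) = -(1/3)x^5 + (4/3)x^4 - 6x


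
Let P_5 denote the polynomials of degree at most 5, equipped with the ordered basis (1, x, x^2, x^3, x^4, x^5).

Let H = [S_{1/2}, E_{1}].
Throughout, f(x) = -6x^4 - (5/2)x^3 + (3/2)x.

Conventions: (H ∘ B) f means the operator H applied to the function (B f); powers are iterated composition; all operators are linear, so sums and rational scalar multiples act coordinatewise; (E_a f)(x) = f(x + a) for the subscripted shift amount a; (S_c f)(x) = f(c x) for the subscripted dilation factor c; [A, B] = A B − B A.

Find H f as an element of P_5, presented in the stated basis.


the result is g(x) = -(3/2)x^3 - (123/16)x^2 - (213/16)x - 113/16

E_{1} f = -6x^4 - (53/2)x^3 - (87/2)x^2 - 30x - 7
S_{1/2} E_{1} f = -(3/8)x^4 - (53/16)x^3 - (87/8)x^2 - 15x - 7
S_{1/2} f = -(3/8)x^4 - (5/16)x^3 + (3/4)x
E_{1} S_{1/2} f = -(3/8)x^4 - (29/16)x^3 - (51/16)x^2 - (27/16)x + 1/16
[S_{1/2}, E_{1}] f = -(3/2)x^3 - (123/16)x^2 - (213/16)x - 113/16


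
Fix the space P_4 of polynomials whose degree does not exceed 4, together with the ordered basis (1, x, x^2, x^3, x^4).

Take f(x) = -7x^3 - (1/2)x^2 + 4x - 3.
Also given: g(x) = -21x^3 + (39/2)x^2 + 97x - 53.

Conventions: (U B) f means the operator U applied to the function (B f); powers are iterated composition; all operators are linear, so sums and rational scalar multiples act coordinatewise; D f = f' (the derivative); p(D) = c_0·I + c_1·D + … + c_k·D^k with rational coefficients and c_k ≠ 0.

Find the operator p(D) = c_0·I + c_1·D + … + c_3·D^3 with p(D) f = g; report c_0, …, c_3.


D^0 f = -7x^3 - (1/2)x^2 + 4x - 3
D^1 f = -21x^2 - x + 4
D^2 f = -42x - 1
D^3 f = -42
matching coefficients of g against c_0 f + c_1 Df + … from the top degree down determines the c_i
solution: c_0 = 3, c_1 = -1, c_2 = -2, c_3 = 1

c_0 = 3, c_1 = -1, c_2 = -2, c_3 = 1


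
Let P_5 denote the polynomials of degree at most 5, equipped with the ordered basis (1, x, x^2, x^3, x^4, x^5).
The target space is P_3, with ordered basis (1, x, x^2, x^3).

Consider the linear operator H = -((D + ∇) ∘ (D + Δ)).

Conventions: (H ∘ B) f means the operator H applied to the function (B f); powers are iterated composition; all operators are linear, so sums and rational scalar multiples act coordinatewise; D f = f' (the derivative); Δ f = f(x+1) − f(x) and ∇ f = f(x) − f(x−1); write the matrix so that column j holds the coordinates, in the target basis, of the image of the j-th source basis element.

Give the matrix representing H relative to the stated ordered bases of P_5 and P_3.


the matrix is [[0, 0, -8, 0, -10, 0]; [0, 0, 0, -24, 0, -50]; [0, 0, 0, 0, -48, 0]; [0, 0, 0, 0, 0, -80]] (rows listed top to bottom)

image of 1: 0
image of x: 0
image of x^2: -8
image of x^3: -24x
image of x^4: -48x^2 - 10
image of x^5: -80x^3 - 50x
each image's coordinates form column j of the matrix


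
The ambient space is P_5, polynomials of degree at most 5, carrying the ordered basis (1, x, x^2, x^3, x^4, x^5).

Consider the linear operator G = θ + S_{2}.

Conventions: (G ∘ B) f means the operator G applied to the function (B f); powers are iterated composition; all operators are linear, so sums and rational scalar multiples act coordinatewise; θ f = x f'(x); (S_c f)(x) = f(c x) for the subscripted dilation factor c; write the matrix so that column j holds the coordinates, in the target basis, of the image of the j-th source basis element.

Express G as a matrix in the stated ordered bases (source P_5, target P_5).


the matrix is [[1, 0, 0, 0, 0, 0]; [0, 3, 0, 0, 0, 0]; [0, 0, 6, 0, 0, 0]; [0, 0, 0, 11, 0, 0]; [0, 0, 0, 0, 20, 0]; [0, 0, 0, 0, 0, 37]] (rows listed top to bottom)

image of 1: 1
image of x: 3x
image of x^2: 6x^2
image of x^3: 11x^3
image of x^4: 20x^4
image of x^5: 37x^5
each image's coordinates form column j of the matrix


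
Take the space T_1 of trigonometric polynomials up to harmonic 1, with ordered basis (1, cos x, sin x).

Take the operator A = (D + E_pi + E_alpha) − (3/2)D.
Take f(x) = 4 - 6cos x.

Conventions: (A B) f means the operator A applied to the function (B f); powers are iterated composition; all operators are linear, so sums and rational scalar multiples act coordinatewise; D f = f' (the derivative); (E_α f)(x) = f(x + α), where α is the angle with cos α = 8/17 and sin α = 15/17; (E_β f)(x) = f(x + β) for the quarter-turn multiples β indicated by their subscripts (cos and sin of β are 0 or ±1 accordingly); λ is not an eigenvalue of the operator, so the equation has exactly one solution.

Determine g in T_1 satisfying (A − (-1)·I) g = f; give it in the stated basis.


g(x) = 4/3 - (192/25)cos x - (156/25)sin x

write g with unknown coordinates in the stated basis and equate coefficients in (A − (-1)·I) g = f
solving from the highest basis element down gives g = 4/3 - (192/25)cos x - (156/25)sin x
check: A g = 8/3 + (42/25)cos x + (156/25)sin x
so A g − (-1)·g = 4 - 6cos x = f ✓


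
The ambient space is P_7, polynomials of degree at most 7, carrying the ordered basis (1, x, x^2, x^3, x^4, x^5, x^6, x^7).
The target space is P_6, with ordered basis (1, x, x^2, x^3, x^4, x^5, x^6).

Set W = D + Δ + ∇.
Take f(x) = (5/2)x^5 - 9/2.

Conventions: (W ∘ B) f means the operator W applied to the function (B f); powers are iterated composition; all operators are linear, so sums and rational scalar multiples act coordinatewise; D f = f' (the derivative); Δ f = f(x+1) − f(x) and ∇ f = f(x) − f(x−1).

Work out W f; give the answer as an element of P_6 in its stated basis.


D f = (25/2)x^4
Δ f = (25/2)x^4 + 25x^3 + 25x^2 + (25/2)x + 5/2
∇ f = (25/2)x^4 - 25x^3 + 25x^2 - (25/2)x + 5/2
(D + Δ + ∇) f = (75/2)x^4 + 50x^2 + 5

the result is g(x) = (75/2)x^4 + 50x^2 + 5


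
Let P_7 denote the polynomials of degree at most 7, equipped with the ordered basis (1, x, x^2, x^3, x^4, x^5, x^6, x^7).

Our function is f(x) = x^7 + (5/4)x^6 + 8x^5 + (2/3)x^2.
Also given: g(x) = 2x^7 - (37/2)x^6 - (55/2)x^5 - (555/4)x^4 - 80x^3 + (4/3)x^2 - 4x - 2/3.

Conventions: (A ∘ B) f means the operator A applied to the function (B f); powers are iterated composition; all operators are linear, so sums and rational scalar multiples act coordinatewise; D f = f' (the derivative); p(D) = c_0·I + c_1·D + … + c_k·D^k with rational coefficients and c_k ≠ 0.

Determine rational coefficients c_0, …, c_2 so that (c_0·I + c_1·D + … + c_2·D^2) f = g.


c_0 = 2, c_1 = -3, c_2 = -1/2

D^0 f = x^7 + (5/4)x^6 + 8x^5 + (2/3)x^2
D^1 f = 7x^6 + (15/2)x^5 + 40x^4 + (4/3)x
D^2 f = 42x^5 + (75/2)x^4 + 160x^3 + 4/3
matching coefficients of g against c_0 f + c_1 Df + … from the top degree down determines the c_i
solution: c_0 = 2, c_1 = -3, c_2 = -1/2


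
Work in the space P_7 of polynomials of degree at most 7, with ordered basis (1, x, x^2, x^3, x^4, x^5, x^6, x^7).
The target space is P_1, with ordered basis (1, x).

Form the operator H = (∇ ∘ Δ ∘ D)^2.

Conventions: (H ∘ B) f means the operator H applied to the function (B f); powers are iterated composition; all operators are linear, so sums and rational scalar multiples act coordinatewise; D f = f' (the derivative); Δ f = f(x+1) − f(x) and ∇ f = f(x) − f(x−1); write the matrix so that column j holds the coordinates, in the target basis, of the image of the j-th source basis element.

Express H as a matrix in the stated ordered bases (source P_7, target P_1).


image of 1: 0
image of x: 0
image of x^2: 0
image of x^3: 0
image of x^4: 0
image of x^5: 0
image of x^6: 720
image of x^7: 5040x
each image's coordinates form column j of the matrix

the matrix is [[0, 0, 0, 0, 0, 0, 720, 0]; [0, 0, 0, 0, 0, 0, 0, 5040]] (rows listed top to bottom)


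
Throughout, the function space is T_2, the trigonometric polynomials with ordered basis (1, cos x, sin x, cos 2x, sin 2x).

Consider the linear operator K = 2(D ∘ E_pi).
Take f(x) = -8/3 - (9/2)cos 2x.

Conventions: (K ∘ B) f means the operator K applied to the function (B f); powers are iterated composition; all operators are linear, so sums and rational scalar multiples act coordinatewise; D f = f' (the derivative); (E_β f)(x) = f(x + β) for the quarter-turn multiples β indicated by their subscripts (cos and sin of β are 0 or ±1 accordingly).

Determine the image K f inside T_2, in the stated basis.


the result is g(x) = 18sin 2x

E_pi f = -8/3 - (9/2)cos 2x
D E_pi f = 9sin 2x
(2(D ∘ E_pi)) f = 18sin 2x


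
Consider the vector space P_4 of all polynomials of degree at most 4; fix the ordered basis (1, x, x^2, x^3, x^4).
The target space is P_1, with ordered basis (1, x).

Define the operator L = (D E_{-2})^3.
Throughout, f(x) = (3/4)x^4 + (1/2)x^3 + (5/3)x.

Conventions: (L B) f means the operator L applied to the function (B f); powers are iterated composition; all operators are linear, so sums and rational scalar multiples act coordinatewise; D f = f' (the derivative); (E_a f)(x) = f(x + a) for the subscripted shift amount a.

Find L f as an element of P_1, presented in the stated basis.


E_{-2} f = (3/4)x^4 - (11/2)x^3 + 15x^2 - (49/3)x + 14/3
D E_{-2} f = 3x^3 - (33/2)x^2 + 30x - 49/3
E_{-2} (D E_{-2}) f = 3x^3 - (69/2)x^2 + 132x - 499/3
D E_{-2} (D E_{-2}) f = 9x^2 - 69x + 132
E_{-2} (D E_{-2}) (D E_{-2}) f = 9x^2 - 105x + 306
D E_{-2} (D E_{-2}) (D E_{-2}) f = 18x - 105

the image equals g(x) = 18x - 105


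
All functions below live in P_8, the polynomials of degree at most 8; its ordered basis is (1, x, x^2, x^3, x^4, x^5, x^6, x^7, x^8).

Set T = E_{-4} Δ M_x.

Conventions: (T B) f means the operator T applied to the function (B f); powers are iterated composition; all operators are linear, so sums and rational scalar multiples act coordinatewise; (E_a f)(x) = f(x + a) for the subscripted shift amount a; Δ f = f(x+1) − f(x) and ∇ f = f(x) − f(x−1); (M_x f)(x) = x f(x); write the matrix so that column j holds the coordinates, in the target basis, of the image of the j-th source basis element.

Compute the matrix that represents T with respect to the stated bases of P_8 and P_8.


the matrix is [[1, -7, 37, -175, 781, -3367, 14197, -58975, 242461]; [0, 2, -21, 148, -875, 4686, -23569, 113576, -530775]; [0, 0, 3, -42, 370, -2625, 16401, -94276, 511092]; [0, 0, 0, 4, -70, 740, -6125, 43736, -282828]; [0, 0, 0, 0, 5, -105, 1295, -12250, 98406]; [0, 0, 0, 0, 0, 6, -147, 2072, -22050]; [0, 0, 0, 0, 0, 0, 7, -196, 3108]; [0, 0, 0, 0, 0, 0, 0, 8, -252]; [0, 0, 0, 0, 0, 0, 0, 0, 9]] (rows listed top to bottom)

image of 1: 1
image of x: 2x - 7
image of x^2: 3x^2 - 21x + 37
image of x^3: 4x^3 - 42x^2 + 148x - 175
image of x^4: 5x^4 - 70x^3 + 370x^2 - 875x + 781
image of x^5: 6x^5 - 105x^4 + 740x^3 - 2625x^2 + 4686x - 3367
image of x^6: 7x^6 - 147x^5 + 1295x^4 - 6125x^3 + 16401x^2 - 23569x + 14197
image of x^7: 8x^7 - 196x^6 + 2072x^5 - 12250x^4 + 43736x^3 - 94276x^2 + 113576x - 58975
image of x^8: 9x^8 - 252x^7 + 3108x^6 - 22050x^5 + 98406x^4 - 282828x^3 + 511092x^2 - 530775x + 242461
each image's coordinates form column j of the matrix


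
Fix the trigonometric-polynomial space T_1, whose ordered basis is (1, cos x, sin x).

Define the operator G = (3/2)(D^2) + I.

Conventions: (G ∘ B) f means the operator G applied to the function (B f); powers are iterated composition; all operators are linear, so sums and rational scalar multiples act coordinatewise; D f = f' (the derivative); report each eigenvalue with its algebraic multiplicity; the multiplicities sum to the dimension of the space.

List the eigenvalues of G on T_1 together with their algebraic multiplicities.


λ = -1/2 (multiplicity 2), λ = 1 (multiplicity 1)

image of 1: 1
image of cos x: -(1/2)cos x
image of sin x: -(1/2)sin x
the matrix is diagonal; its diagonal is (1, -1/2, -1/2)
for a triangular matrix the eigenvalues are the diagonal entries, with algebraic multiplicity their repetition count


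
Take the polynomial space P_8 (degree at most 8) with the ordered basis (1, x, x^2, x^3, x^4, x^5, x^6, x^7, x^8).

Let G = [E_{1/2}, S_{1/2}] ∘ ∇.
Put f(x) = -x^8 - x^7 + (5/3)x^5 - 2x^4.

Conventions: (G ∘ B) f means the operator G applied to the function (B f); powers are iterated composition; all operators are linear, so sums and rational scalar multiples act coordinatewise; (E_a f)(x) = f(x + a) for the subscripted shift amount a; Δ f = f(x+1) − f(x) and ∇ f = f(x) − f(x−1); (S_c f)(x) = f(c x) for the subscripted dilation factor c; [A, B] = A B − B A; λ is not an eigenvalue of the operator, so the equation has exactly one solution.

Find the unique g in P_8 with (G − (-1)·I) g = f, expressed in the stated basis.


write g with unknown coordinates in the stated basis and equate coefficients in (G − (-1)·I) g = f
solving from the highest basis element down gives g = -x^8 - x^7 - (7/32)x^6 + (5/3)x^5 - (3133/1024)x^4 + (3095/3072)x^3 - (14965/4096)x^2 + (38953/12288)x - 53835/16384
check: G g = (7/32)x^6 + (1085/1024)x^4 - (3095/3072)x^3 + (14965/4096)x^2 - (38953/12288)x + 53835/16384
so G g − (-1)·g = -x^8 - x^7 + (5/3)x^5 - 2x^4 = f ✓

the result is g(x) = -x^8 - x^7 - (7/32)x^6 + (5/3)x^5 - (3133/1024)x^4 + (3095/3072)x^3 - (14965/4096)x^2 + (38953/12288)x - 53835/16384


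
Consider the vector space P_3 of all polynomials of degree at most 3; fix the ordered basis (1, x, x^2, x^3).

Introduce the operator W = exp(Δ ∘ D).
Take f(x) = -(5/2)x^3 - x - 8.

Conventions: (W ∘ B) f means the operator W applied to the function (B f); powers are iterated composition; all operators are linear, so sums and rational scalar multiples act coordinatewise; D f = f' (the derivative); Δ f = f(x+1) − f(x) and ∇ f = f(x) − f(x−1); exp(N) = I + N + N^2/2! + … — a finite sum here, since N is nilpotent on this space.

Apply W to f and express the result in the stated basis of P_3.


order-1 term: -15x - 15/2
the series for exp(Δ ∘ D) f terminates at order 1
exp(Δ ∘ D) f = -(5/2)x^3 - 16x - 31/2

the image equals g(x) = -(5/2)x^3 - 16x - 31/2


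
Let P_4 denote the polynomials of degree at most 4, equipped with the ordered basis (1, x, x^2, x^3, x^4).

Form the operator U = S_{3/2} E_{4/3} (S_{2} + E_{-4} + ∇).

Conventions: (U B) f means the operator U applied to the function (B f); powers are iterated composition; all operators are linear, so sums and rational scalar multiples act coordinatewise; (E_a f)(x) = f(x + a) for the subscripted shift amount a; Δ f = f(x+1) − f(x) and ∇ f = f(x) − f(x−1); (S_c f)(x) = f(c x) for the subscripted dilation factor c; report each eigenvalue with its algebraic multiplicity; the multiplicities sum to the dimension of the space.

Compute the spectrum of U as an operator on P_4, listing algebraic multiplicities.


λ = 2 (multiplicity 1), λ = 9/2 (multiplicity 1), λ = 45/4 (multiplicity 1), λ = 243/8 (multiplicity 1), λ = 1377/16 (multiplicity 1)

image of 1: 2
image of x: (9/2)x + 1
image of x^2: (45/4)x^2 + 11x + 143/9
image of x^3: (243/8)x^3 + (243/4)x^2 + (207/2)x + 7/3
image of x^4: (1377/16)x^4 + (531/2)x^3 + (1005/2)x^2 + (1150/9)x + 8447/81
the matrix is upper triangular; its diagonal is (2, 9/2, 45/4, 243/8, 1377/16)
for a triangular matrix the eigenvalues are the diagonal entries, with algebraic multiplicity their repetition count


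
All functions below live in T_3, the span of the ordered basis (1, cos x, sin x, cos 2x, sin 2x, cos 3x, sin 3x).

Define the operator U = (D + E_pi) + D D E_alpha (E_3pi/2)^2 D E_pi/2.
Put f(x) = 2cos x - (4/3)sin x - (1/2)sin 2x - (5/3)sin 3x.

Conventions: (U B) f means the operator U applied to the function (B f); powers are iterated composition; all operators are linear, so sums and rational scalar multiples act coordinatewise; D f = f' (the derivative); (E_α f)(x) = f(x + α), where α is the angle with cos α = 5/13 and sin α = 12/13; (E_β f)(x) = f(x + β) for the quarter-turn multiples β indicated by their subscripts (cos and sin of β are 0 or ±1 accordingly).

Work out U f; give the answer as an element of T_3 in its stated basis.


D f = -(4/3)cos x - 2sin x - cos 2x - 5cos 3x
E_pi f = -2cos x + (4/3)sin x - (1/2)sin 2x + (5/3)sin 3x
(D + E_pi) f = -(10/3)cos x - (2/3)sin x - cos 2x - (1/2)sin 2x - 5cos 3x + (5/3)sin 3x
E_pi/2 f = -(4/3)cos x - 2sin x + (1/2)sin 2x + (5/3)cos 3x
D E_pi/2 f = -2cos x + (4/3)sin x + cos 2x - 5sin 3x
E_3pi/2 (D E_pi/2) f = -(4/3)cos x - 2sin x - cos 2x - 5cos 3x
E_3pi/2 E_3pi/2 (D E_pi/2) f = 2cos x - (4/3)sin x + cos 2x + 5sin 3x
E_alpha (E_3pi/2)^2 (D E_pi/2) f = -(6/13)cos x - (92/39)sin x - (119/169)cos 2x - (120/169)sin 2x - (4140/2197)cos 3x - (10175/2197)sin 3x
D E_alpha (E_3pi/2)^2 (D E_pi/2) f = -(92/39)cos x + (6/13)sin x - (240/169)cos 2x + (238/169)sin 2x - (30525/2197)cos 3x + (12420/2197)sin 3x
D D E_alpha (E_3pi/2)^2 (D E_pi/2) f = (6/13)cos x + (92/39)sin x + (476/169)cos 2x + (480/169)sin 2x + (37260/2197)cos 3x + (91575/2197)sin 3x
((D + E_pi) + D D E_alpha (E_3pi/2)^2 D E_pi/2) f = -(112/39)cos x + (22/13)sin x + (307/169)cos 2x + (791/338)sin 2x + (26275/2197)cos 3x + (285710/6591)sin 3x

g(x) = -(112/39)cos x + (22/13)sin x + (307/169)cos 2x + (791/338)sin 2x + (26275/2197)cos 3x + (285710/6591)sin 3x


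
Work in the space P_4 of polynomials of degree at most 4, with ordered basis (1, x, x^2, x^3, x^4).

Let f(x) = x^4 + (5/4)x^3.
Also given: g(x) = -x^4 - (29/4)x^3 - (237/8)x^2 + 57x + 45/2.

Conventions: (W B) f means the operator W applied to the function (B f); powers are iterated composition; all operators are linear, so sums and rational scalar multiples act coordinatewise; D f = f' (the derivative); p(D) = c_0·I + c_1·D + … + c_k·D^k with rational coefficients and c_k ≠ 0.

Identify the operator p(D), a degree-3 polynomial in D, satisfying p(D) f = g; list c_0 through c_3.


p(D) = -I − (3/2)·D − 2·D^2 + 3·D^3, i.e. c_0 = -1, c_1 = -3/2, c_2 = -2, c_3 = 3

D^0 f = x^4 + (5/4)x^3
D^1 f = 4x^3 + (15/4)x^2
D^2 f = 12x^2 + (15/2)x
D^3 f = 24x + 15/2
matching coefficients of g against c_0 f + c_1 Df + … from the top degree down determines the c_i
solution: c_0 = -1, c_1 = -3/2, c_2 = -2, c_3 = 3


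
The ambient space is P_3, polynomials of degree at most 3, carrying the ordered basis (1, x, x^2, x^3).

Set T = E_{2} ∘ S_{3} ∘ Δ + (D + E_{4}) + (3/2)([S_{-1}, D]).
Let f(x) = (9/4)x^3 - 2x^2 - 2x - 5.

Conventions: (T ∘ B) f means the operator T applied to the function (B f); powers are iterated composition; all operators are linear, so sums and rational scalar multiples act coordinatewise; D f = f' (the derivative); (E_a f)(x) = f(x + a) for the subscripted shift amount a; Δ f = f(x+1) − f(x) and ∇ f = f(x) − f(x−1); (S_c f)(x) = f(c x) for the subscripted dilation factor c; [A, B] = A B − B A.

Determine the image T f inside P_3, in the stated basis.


Δ f = (27/4)x^2 + (11/4)x - 7/4
S_{3} Δ f = (243/4)x^2 + (33/4)x - 7/4
E_{2} S_{3} Δ f = (243/4)x^2 + (1005/4)x + 1031/4
D f = (27/4)x^2 - 4x - 2
E_{4} f = (9/4)x^3 + 25x^2 + 90x + 99
(D + E_{4}) f = (9/4)x^3 + (127/4)x^2 + 86x + 97
D f = (27/4)x^2 - 4x - 2
S_{-1} D f = (27/4)x^2 + 4x - 2
S_{-1} f = -(9/4)x^3 - 2x^2 + 2x - 5
D S_{-1} f = -(27/4)x^2 - 4x + 2
[S_{-1}, D] f = (27/2)x^2 + 8x - 4
((3/2)([S_{-1}, D])) f = (81/4)x^2 + 12x - 6
(E_{2} ∘ S_{3} ∘ Δ + (D + E_{4}) + (3/2)([S_{-1}, D])) f = (9/4)x^3 + (451/4)x^2 + (1397/4)x + 1395/4

g(x) = (9/4)x^3 + (451/4)x^2 + (1397/4)x + 1395/4


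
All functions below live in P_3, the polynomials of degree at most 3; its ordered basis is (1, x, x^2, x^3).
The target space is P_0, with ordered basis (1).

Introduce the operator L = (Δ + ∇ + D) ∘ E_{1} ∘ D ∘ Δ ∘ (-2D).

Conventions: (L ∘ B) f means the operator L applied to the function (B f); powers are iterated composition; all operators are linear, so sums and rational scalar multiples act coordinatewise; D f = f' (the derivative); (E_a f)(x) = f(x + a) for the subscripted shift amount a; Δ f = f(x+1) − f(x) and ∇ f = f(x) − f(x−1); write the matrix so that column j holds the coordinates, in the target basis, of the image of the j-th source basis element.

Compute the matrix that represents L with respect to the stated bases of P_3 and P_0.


the matrix is [[0, 0, 0, 0]] (rows listed top to bottom)

image of 1: 0
image of x: 0
image of x^2: 0
image of x^3: 0
each image's coordinates form column j of the matrix


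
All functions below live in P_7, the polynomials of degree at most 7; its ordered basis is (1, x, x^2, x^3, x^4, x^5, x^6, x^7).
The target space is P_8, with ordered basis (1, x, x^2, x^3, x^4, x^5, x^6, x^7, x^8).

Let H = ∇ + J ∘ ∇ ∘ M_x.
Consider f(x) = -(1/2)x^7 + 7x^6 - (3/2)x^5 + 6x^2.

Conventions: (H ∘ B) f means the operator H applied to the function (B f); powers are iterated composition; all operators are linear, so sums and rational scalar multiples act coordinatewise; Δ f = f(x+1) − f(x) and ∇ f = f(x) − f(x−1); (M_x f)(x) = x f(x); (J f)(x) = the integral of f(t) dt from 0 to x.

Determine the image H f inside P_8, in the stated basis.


g(x) = -(1/2)x^8 + 9x^7 - (205/6)x^6 + 113x^5 - (823/4)x^4 + (719/3)x^3 - (341/2)x^2 + 80x - 15

∇ f = -(7/2)x^6 + (105/2)x^5 - 130x^4 + (345/2)x^3 - (261/2)x^2 + 65x - 15
M_x f = -(1/2)x^8 + 7x^7 - (3/2)x^6 + 6x^3
∇ M_x f = -4x^7 + 63x^6 - 184x^5 + (605/2)x^4 - 303x^3 + (403/2)x^2 - 80x + 15
J ∇ M_x f = -(1/2)x^8 + 9x^7 - (92/3)x^6 + (121/2)x^5 - (303/4)x^4 + (403/6)x^3 - 40x^2 + 15x
(∇ + J ∘ ∇ ∘ M_x) f = -(1/2)x^8 + 9x^7 - (205/6)x^6 + 113x^5 - (823/4)x^4 + (719/3)x^3 - (341/2)x^2 + 80x - 15
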